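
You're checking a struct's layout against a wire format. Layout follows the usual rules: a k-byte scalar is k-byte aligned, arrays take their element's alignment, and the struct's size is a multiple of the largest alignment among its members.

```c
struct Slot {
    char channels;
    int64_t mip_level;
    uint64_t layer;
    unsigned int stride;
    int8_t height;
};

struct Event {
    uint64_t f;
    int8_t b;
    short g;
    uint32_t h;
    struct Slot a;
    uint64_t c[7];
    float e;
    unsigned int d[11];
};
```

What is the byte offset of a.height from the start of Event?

Slot: 0..1  channels  (1B, 1-aligned); 1..8  -- padding (7B); 8..16  mip_level  (8B, 8-aligned); 16..24  layer  (8B, 8-aligned); 24..28  stride  (4B, 4-aligned); 28..29  height  (1B, 1-aligned); 29..32  -- tail padding (3B); sizeof = 32, alignof = 8
0..8  f  (8B, 8-aligned)
8..9  b  (1B, 1-aligned)
9..10  -- padding (1B)
10..12  g  (2B, 2-aligned)
12..16  h  (4B, 4-aligned)
16..48  a  (32B, 8-aligned)
within Slot: height at 28
16 + 28 = 44

44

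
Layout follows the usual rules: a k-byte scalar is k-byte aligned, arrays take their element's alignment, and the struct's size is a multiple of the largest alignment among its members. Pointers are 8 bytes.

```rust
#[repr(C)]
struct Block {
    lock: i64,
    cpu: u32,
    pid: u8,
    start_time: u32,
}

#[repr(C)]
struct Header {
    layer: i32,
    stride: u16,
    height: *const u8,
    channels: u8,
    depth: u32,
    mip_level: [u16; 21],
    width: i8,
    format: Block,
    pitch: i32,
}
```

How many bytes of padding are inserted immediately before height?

Block: lock at 0 (size 8, align 8) → ends 8; cpu at 8 (size 4, align 4) → ends 12; pid at 12 (size 1, align 1) → ends 13; pad 3 to align 4 for start_time; start_time at 16 (size 4, align 4) → ends 20; tail pad 4 to reach multiple of 8; total 24 bytes, alignment 8
layer at 0 (size 4, align 4) → ends 4
stride at 4 (size 2, align 2) → ends 6
pad 2 to align 8 for height
height at 8 (size 8, align 8) → ends 16

2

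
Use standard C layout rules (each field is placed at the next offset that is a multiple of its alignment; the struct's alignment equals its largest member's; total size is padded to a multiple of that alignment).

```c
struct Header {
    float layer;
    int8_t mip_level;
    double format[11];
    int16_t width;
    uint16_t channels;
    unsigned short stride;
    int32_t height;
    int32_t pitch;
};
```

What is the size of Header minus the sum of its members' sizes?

layer at 0 (size 4, align 4) → ends 4
mip_level at 4 (size 1, align 1) → ends 5
pad 3 to align 8 for format
format at 8 (size 88, align 8) → ends 96
width at 96 (size 2, align 2) → ends 98
channels at 98 (size 2, align 2) → ends 100
stride at 100 (size 2, align 2) → ends 102
pad 2 to align 4 for height
height at 104 (size 4, align 4) → ends 108
pitch at 108 (size 4, align 4) → ends 112
total 112 bytes, alignment 8
data bytes 107, size 112 → padding 5

5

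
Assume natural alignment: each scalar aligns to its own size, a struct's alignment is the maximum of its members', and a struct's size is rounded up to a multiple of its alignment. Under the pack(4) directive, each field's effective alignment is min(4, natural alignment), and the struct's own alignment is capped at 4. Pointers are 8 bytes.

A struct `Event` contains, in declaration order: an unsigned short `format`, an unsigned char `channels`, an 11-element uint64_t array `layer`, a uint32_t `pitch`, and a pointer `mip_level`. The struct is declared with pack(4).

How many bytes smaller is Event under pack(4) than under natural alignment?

8

natural layout:
  0..2  format  (2B, 2-aligned)
  2..3  channels  (1B, 1-aligned)
  3..8  -- padding (5B)
  8..96  layer  (88B, 8-aligned)
  96..100  pitch  (4B, 4-aligned)
  100..104  -- padding (4B)
  104..112  mip_level  (8B, 8-aligned)
  sizeof = 112, alignof = 8
packed(4) layout:
  0..2  format  (2B, 2-aligned)
  2..3  channels  (1B, 1-aligned)
  3..4  -- padding (1B)
  4..92  layer  (88B, 4-aligned)
  92..96  pitch  (4B, 4-aligned)
  96..104  mip_level  (8B, 4-aligned)
  sizeof = 104, alignof = 4
112 − 104 = 8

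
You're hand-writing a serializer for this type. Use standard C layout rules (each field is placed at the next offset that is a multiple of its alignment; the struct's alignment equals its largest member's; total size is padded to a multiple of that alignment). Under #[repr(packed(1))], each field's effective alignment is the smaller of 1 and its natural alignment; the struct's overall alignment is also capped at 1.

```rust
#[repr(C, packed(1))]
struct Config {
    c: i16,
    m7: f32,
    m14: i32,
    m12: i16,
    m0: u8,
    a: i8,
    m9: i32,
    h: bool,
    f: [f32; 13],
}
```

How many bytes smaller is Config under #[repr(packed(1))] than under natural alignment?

5

natural layout:
  @0: c [2B, align 2] → 2
  +2 pad (align 4)
  @4: m7 [4B, align 4] → 8
  @8: m14 [4B, align 4] → 12
  @12: m12 [2B, align 2] → 14
  @14: m0 [1B, align 1] → 15
  @15: a [1B, align 1] → 16
  @16: m9 [4B, align 4] → 20
  @20: h [1B, align 1] → 21
  +3 pad (align 4)
  @24: f [52B, align 4] → 76
  size 76, align 4
packed(1) layout:
  @0: c [2B, align 1] → 2
  @2: m7 [4B, align 1] → 6
  @6: m14 [4B, align 1] → 10
  @10: m12 [2B, align 1] → 12
  @12: m0 [1B, align 1] → 13
  @13: a [1B, align 1] → 14
  @14: m9 [4B, align 1] → 18
  @18: h [1B, align 1] → 19
  @19: f [52B, align 1] → 71
  size 71, align 1
76 − 71 = 5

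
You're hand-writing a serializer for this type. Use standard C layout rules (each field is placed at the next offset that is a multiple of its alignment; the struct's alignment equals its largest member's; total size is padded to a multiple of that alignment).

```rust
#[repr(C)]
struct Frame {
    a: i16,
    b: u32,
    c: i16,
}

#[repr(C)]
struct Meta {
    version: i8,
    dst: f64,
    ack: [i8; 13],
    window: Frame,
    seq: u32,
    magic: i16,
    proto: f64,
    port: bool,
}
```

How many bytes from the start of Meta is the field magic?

Frame: @0: a [2B, align 2] → 2; +2 pad (align 4); @4: b [4B, align 4] → 8; @8: c [2B, align 2] → 10; +2 tail pad (align 4); size 12, align 4
@0: version [1B, align 1] → 1
+7 pad (align 8)
@8: dst [8B, align 8] → 16
@16: ack [13B, align 1] → 29
+3 pad (align 4)
@32: window [12B, align 4] → 44
@44: seq [4B, align 4] → 48
@48: magic [2B, align 2] → 50

48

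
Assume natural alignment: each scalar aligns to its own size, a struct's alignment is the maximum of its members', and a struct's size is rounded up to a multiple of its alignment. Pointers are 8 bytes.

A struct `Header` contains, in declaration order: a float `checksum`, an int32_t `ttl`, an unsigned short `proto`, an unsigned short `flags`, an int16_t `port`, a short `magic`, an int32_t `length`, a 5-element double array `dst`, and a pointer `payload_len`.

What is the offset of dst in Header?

@0: checksum [4B, align 4] → 4
@4: ttl [4B, align 4] → 8
@8: proto [2B, align 2] → 10
@10: flags [2B, align 2] → 12
@12: port [2B, align 2] → 14
@14: magic [2B, align 2] → 16
@16: length [4B, align 4] → 20
+4 pad (align 8)
@24: dst [40B, align 8] → 64

24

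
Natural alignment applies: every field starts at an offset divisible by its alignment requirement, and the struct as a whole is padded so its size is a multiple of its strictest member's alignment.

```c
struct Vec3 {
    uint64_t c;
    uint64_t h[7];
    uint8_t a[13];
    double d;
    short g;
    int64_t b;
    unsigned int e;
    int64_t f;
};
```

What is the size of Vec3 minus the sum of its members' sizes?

13

@0: c [8B, align 8] → 8
@8: h [56B, align 8] → 64
@64: a [13B, align 1] → 77
+3 pad (align 8)
@80: d [8B, align 8] → 88
@88: g [2B, align 2] → 90
+6 pad (align 8)
@96: b [8B, align 8] → 104
@104: e [4B, align 4] → 108
+4 pad (align 8)
@112: f [8B, align 8] → 120
size 120, align 8
data bytes 107, size 120 → padding 13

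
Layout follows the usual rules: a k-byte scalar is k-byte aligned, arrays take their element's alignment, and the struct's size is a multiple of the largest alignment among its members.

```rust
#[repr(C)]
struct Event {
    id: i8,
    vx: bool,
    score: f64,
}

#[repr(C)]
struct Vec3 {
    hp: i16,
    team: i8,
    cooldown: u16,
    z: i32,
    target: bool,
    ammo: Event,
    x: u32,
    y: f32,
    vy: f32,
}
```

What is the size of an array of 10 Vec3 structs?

Event: 0..1  id  (1B, 1-aligned); 1..2  vx  (1B, 1-aligned); 2..8  -- padding (6B); 8..16  score  (8B, 8-aligned); sizeof = 16, alignof = 8
0..2  hp  (2B, 2-aligned)
2..3  team  (1B, 1-aligned)
3..4  -- padding (1B)
4..6  cooldown  (2B, 2-aligned)
6..8  -- padding (2B)
8..12  z  (4B, 4-aligned)
12..13  target  (1B, 1-aligned)
13..16  -- padding (3B)
16..32  ammo  (16B, 8-aligned)
32..36  x  (4B, 4-aligned)
36..40  y  (4B, 4-aligned)
40..44  vy  (4B, 4-aligned)
44..48  -- tail padding (4B)
sizeof = 48, alignof = 8
array of 10: 10 × 48 = 480

480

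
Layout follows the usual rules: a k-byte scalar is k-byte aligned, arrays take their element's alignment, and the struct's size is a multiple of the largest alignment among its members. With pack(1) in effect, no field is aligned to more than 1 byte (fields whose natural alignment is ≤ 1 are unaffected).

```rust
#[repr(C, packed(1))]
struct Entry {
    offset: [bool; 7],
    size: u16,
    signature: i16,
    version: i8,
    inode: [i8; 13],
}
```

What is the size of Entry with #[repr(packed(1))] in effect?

25

offset at 0 (size 7, align 1) → ends 7
size at 7 (size 2, align 1) → ends 9
signature at 9 (size 2, align 1) → ends 11
version at 11 (size 1, align 1) → ends 12
inode at 12 (size 13, align 1) → ends 25
total 25 bytes, alignment 1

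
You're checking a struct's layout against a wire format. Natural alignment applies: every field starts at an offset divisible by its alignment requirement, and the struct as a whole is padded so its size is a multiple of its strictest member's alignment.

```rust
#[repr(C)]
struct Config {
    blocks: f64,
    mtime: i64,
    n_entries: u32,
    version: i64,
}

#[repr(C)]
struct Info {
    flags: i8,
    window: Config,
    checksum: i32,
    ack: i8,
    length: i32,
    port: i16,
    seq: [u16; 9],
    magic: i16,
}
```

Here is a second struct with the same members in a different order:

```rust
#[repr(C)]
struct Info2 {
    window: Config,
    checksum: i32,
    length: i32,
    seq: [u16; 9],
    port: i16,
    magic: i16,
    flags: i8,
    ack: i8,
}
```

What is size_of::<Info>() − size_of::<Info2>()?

16

Config: blocks at 0 (size 8, align 8) → ends 8; mtime at 8 (size 8, align 8) → ends 16; n_entries at 16 (size 4, align 4) → ends 20; pad 4 to align 8 for version; version at 24 (size 8, align 8) → ends 32; total 32 bytes, alignment 8
flags at 0 (size 1, align 1) → ends 1
pad 7 to align 8 for window
window at 8 (size 32, align 8) → ends 40
checksum at 40 (size 4, align 4) → ends 44
ack at 44 (size 1, align 1) → ends 45
pad 3 to align 4 for length
length at 48 (size 4, align 4) → ends 52
port at 52 (size 2, align 2) → ends 54
seq at 54 (size 18, align 2) → ends 72
magic at 72 (size 2, align 2) → ends 74
tail pad 6 to reach multiple of 8
total 80 bytes, alignment 8
— Info2 —
window at 0 (size 32, align 8) → ends 32
checksum at 32 (size 4, align 4) → ends 36
length at 36 (size 4, align 4) → ends 40
seq at 40 (size 18, align 2) → ends 58
port at 58 (size 2, align 2) → ends 60
magic at 60 (size 2, align 2) → ends 62
flags at 62 (size 1, align 1) → ends 63
ack at 63 (size 1, align 1) → ends 64
total 64 bytes, alignment 8
80 − 64 = 16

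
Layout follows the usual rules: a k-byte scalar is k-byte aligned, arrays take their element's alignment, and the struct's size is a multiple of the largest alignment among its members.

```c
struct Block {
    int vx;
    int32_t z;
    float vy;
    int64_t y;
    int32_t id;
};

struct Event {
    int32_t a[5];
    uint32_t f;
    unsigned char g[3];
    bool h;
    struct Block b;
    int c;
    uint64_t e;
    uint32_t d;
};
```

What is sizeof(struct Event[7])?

Block: @0: vx [4B, align 4] → 4; @4: z [4B, align 4] → 8; @8: vy [4B, align 4] → 12; +4 pad (align 8); @16: y [8B, align 8] → 24; @24: id [4B, align 4] → 28; +4 tail pad (align 8); size 32, align 8
@0: a [20B, align 4] → 20
@20: f [4B, align 4] → 24
@24: g [3B, align 1] → 27
@27: h [1B, align 1] → 28
+4 pad (align 8)
@32: b [32B, align 8] → 64
@64: c [4B, align 4] → 68
+4 pad (align 8)
@72: e [8B, align 8] → 80
@80: d [4B, align 4] → 84
+4 tail pad (align 8)
size 88, align 8
array of 7: 7 × 88 = 616

616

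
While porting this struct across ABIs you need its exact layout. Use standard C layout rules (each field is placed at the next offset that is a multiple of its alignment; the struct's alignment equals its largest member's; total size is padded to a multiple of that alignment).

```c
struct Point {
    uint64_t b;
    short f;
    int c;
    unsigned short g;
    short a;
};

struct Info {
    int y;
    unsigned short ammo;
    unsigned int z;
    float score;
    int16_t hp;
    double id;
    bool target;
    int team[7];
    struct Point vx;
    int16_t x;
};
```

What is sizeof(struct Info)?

96

Point: b at 0 (size 8, align 8) → ends 8; f at 8 (size 2, align 2) → ends 10; pad 2 to align 4 for c; c at 12 (size 4, align 4) → ends 16; g at 16 (size 2, align 2) → ends 18; a at 18 (size 2, align 2) → ends 20; tail pad 4 to reach multiple of 8; total 24 bytes, alignment 8
y at 0 (size 4, align 4) → ends 4
ammo at 4 (size 2, align 2) → ends 6
pad 2 to align 4 for z
z at 8 (size 4, align 4) → ends 12
score at 12 (size 4, align 4) → ends 16
hp at 16 (size 2, align 2) → ends 18
pad 6 to align 8 for id
id at 24 (size 8, align 8) → ends 32
target at 32 (size 1, align 1) → ends 33
pad 3 to align 4 for team
team at 36 (size 28, align 4) → ends 64
vx at 64 (size 24, align 8) → ends 88
x at 88 (size 2, align 2) → ends 90
tail pad 6 to reach multiple of 8
total 96 bytes, alignment 8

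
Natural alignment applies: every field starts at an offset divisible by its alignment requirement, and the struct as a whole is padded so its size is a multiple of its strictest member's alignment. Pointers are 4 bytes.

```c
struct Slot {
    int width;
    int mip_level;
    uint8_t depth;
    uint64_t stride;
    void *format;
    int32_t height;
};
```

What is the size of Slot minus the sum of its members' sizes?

0..4  width  (4B, 4-aligned)
4..8  mip_level  (4B, 4-aligned)
8..9  depth  (1B, 1-aligned)
9..16  -- padding (7B)
16..24  stride  (8B, 8-aligned)
24..28  format  (4B, 4-aligned)
28..32  height  (4B, 4-aligned)
sizeof = 32, alignof = 8
data bytes 25, size 32 → padding 7

7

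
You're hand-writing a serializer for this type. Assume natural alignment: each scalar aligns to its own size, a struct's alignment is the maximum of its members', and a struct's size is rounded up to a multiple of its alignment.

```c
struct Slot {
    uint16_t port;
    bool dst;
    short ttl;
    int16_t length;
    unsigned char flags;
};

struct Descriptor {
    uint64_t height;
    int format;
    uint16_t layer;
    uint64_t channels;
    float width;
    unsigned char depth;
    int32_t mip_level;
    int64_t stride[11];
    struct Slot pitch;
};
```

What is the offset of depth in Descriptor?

Slot: 0..2  port  (2B, 2-aligned); 2..3  dst  (1B, 1-aligned); 3..4  -- padding (1B); 4..6  ttl  (2B, 2-aligned); 6..8  length  (2B, 2-aligned); 8..9  flags  (1B, 1-aligned); 9..10  -- tail padding (1B); sizeof = 10, alignof = 2
0..8  height  (8B, 8-aligned)
8..12  format  (4B, 4-aligned)
12..14  layer  (2B, 2-aligned)
14..16  -- padding (2B)
16..24  channels  (8B, 8-aligned)
24..28  width  (4B, 4-aligned)
28..29  depth  (1B, 1-aligned)

28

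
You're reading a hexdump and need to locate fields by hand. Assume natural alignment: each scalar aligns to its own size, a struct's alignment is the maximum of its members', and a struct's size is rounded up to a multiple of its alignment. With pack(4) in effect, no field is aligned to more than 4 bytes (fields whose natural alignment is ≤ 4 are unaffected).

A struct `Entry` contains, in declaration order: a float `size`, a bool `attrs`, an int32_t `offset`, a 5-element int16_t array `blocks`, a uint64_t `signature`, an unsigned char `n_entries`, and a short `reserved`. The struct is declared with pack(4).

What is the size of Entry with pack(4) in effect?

0..4  size  (4B, 4-aligned)
4..5  attrs  (1B, 1-aligned)
5..8  -- padding (3B)
8..12  offset  (4B, 4-aligned)
12..22  blocks  (10B, 2-aligned)
22..24  -- padding (2B)
24..32  signature  (8B, 4-aligned)
32..33  n_entries  (1B, 1-aligned)
33..34  -- padding (1B)
34..36  reserved  (2B, 2-aligned)
sizeof = 36, alignof = 4

36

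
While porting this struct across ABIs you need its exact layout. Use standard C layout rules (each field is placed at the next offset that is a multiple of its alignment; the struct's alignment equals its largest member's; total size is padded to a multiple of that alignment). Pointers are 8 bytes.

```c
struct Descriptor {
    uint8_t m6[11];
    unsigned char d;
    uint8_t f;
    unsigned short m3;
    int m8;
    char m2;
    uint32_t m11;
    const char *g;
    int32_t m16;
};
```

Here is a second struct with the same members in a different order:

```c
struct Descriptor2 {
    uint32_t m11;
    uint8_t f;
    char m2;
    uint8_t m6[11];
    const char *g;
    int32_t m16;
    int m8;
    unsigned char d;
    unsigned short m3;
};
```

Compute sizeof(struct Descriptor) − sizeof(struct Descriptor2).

0

m6 at 0 (size 11, align 1) → ends 11
d at 11 (size 1, align 1) → ends 12
f at 12 (size 1, align 1) → ends 13
pad 1 to align 2 for m3
m3 at 14 (size 2, align 2) → ends 16
m8 at 16 (size 4, align 4) → ends 20
m2 at 20 (size 1, align 1) → ends 21
pad 3 to align 4 for m11
m11 at 24 (size 4, align 4) → ends 28
pad 4 to align 8 for g
g at 32 (size 8, align 8) → ends 40
m16 at 40 (size 4, align 4) → ends 44
tail pad 4 to reach multiple of 8
total 48 bytes, alignment 8
— Descriptor2 —
m11 at 0 (size 4, align 4) → ends 4
f at 4 (size 1, align 1) → ends 5
m2 at 5 (size 1, align 1) → ends 6
m6 at 6 (size 11, align 1) → ends 17
pad 7 to align 8 for g
g at 24 (size 8, align 8) → ends 32
m16 at 32 (size 4, align 4) → ends 36
m8 at 36 (size 4, align 4) → ends 40
d at 40 (size 1, align 1) → ends 41
pad 1 to align 2 for m3
m3 at 42 (size 2, align 2) → ends 44
tail pad 4 to reach multiple of 8
total 48 bytes, alignment 8
48 − 48 = 0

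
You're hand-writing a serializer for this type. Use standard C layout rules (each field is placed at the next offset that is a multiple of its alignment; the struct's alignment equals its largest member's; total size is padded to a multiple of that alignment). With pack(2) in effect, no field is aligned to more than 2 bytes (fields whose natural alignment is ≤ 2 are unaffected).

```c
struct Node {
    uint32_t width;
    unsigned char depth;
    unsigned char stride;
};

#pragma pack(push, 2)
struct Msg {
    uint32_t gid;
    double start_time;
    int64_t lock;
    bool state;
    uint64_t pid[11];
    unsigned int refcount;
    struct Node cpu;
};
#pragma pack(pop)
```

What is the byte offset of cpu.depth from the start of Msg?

Node: 0..4  width  (4B, 4-aligned); 4..5  depth  (1B, 1-aligned); 5..6  stride  (1B, 1-aligned); 6..8  -- tail padding (2B); sizeof = 8, alignof = 4
0..4  gid  (4B, 2-aligned)
4..12  start_time  (8B, 2-aligned)
12..20  lock  (8B, 2-aligned)
20..21  state  (1B, 1-aligned)
21..22  -- padding (1B)
22..110  pid  (88B, 2-aligned)
110..114  refcount  (4B, 2-aligned)
114..122  cpu  (8B, 2-aligned)
within Node: depth at 4
114 + 4 = 118

118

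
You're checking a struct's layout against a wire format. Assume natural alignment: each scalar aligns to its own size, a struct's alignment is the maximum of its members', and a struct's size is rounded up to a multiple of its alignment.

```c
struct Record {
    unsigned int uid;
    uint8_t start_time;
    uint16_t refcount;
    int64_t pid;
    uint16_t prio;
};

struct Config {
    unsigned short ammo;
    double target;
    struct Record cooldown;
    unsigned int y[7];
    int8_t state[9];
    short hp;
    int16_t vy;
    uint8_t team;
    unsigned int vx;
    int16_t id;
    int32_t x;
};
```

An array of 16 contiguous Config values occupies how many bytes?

Record: @0: uid [4B, align 4] → 4; @4: start_time [1B, align 1] → 5; +1 pad (align 2); @6: refcount [2B, align 2] → 8; @8: pid [8B, align 8] → 16; @16: prio [2B, align 2] → 18; +6 tail pad (align 8); size 24, align 8
@0: ammo [2B, align 2] → 2
+6 pad (align 8)
@8: target [8B, align 8] → 16
@16: cooldown [24B, align 8] → 40
@40: y [28B, align 4] → 68
@68: state [9B, align 1] → 77
+1 pad (align 2)
@78: hp [2B, align 2] → 80
@80: vy [2B, align 2] → 82
@82: team [1B, align 1] → 83
+1 pad (align 4)
@84: vx [4B, align 4] → 88
@88: id [2B, align 2] → 90
+2 pad (align 4)
@92: x [4B, align 4] → 96
size 96, align 8
array of 16: 16 × 96 = 1536

1536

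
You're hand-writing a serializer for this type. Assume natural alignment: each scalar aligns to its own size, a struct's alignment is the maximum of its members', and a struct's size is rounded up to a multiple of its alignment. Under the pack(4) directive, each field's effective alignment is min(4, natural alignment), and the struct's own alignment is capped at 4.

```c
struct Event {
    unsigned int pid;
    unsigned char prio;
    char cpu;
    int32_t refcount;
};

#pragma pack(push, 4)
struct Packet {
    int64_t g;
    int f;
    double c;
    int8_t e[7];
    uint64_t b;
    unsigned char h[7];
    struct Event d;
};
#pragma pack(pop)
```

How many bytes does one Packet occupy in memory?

56

Event: 0..4  pid  (4B, 4-aligned); 4..5  prio  (1B, 1-aligned); 5..6  cpu  (1B, 1-aligned); 6..8  -- padding (2B); 8..12  refcount  (4B, 4-aligned); sizeof = 12, alignof = 4
0..8  g  (8B, 4-aligned)
8..12  f  (4B, 4-aligned)
12..20  c  (8B, 4-aligned)
20..27  e  (7B, 1-aligned)
27..28  -- padding (1B)
28..36  b  (8B, 4-aligned)
36..43  h  (7B, 1-aligned)
43..44  -- padding (1B)
44..56  d  (12B, 4-aligned)
sizeof = 56, alignof = 4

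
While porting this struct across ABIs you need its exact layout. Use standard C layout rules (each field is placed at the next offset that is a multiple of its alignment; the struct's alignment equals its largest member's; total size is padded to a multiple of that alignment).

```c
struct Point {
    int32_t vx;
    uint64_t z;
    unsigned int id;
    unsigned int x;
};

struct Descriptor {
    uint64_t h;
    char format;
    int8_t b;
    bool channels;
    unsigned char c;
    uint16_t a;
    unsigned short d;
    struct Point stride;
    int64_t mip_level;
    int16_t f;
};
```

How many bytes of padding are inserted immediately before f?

0

Point: @0: vx [4B, align 4] → 4; +4 pad (align 8); @8: z [8B, align 8] → 16; @16: id [4B, align 4] → 20; @20: x [4B, align 4] → 24; size 24, align 8
@0: h [8B, align 8] → 8
@8: format [1B, align 1] → 9
@9: b [1B, align 1] → 10
@10: channels [1B, align 1] → 11
@11: c [1B, align 1] → 12
@12: a [2B, align 2] → 14
@14: d [2B, align 2] → 16
@16: stride [24B, align 8] → 40
@40: mip_level [8B, align 8] → 48
@48: f [2B, align 2] → 50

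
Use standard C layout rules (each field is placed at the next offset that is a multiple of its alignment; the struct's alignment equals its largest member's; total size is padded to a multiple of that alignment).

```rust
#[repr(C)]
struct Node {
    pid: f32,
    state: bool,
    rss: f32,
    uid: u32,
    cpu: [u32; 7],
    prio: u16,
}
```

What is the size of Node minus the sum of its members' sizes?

0..4  pid  (4B, 4-aligned)
4..5  state  (1B, 1-aligned)
5..8  -- padding (3B)
8..12  rss  (4B, 4-aligned)
12..16  uid  (4B, 4-aligned)
16..44  cpu  (28B, 4-aligned)
44..46  prio  (2B, 2-aligned)
46..48  -- tail padding (2B)
sizeof = 48, alignof = 4
data bytes 43, size 48 → padding 5

5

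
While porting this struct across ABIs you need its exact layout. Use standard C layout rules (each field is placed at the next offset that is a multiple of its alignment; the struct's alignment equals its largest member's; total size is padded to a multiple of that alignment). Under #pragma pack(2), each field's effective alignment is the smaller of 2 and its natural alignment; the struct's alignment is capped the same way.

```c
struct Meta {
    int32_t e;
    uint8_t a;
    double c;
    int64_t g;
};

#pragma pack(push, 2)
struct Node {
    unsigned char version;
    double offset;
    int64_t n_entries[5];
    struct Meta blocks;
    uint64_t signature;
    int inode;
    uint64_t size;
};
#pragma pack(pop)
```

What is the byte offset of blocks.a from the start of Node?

54

Meta: 0..4  e  (4B, 4-aligned); 4..5  a  (1B, 1-aligned); 5..8  -- padding (3B); 8..16  c  (8B, 8-aligned); 16..24  g  (8B, 8-aligned); sizeof = 24, alignof = 8
0..1  version  (1B, 1-aligned)
1..2  -- padding (1B)
2..10  offset  (8B, 2-aligned)
10..50  n_entries  (40B, 2-aligned)
50..74  blocks  (24B, 2-aligned)
within Meta: a at 4
50 + 4 = 54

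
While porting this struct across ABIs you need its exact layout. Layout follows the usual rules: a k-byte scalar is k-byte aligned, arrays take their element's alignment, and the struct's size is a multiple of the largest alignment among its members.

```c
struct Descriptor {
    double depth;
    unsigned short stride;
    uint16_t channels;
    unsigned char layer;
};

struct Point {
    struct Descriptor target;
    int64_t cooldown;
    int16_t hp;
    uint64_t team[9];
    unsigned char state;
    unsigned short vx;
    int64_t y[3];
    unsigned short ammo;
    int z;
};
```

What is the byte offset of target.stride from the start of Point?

Descriptor: 0..8  depth  (8B, 8-aligned); 8..10  stride  (2B, 2-aligned); 10..12  channels  (2B, 2-aligned); 12..13  layer  (1B, 1-aligned); 13..16  -- tail padding (3B); sizeof = 16, alignof = 8
0..16  target  (16B, 8-aligned)
within Descriptor: stride at 8
0 + 8 = 8

8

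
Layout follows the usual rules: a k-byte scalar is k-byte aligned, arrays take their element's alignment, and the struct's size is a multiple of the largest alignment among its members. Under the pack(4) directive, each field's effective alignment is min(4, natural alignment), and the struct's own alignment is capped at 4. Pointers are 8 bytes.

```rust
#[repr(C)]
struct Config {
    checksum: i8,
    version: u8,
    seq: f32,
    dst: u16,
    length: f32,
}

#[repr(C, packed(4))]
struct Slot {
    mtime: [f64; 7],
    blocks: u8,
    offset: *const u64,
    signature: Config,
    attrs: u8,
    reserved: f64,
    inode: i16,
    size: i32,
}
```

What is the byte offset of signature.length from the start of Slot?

Config: 0..1  checksum  (1B, 1-aligned); 1..2  version  (1B, 1-aligned); 2..4  -- padding (2B); 4..8  seq  (4B, 4-aligned); 8..10  dst  (2B, 2-aligned); 10..12  -- padding (2B); 12..16  length  (4B, 4-aligned); sizeof = 16, alignof = 4
0..56  mtime  (56B, 4-aligned)
56..57  blocks  (1B, 1-aligned)
57..60  -- padding (3B)
60..68  offset  (8B, 4-aligned)
68..84  signature  (16B, 4-aligned)
within Config: length at 12
68 + 12 = 80

80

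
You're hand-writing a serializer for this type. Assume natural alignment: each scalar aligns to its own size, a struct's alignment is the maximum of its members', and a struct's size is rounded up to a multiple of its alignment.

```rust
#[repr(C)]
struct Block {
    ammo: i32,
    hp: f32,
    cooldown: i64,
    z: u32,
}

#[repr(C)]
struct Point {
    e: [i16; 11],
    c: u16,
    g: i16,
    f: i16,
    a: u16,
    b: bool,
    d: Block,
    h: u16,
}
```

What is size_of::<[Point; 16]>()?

1024

Block: 0..4  ammo  (4B, 4-aligned); 4..8  hp  (4B, 4-aligned); 8..16  cooldown  (8B, 8-aligned); 16..20  z  (4B, 4-aligned); 20..24  -- tail padding (4B); sizeof = 24, alignof = 8
0..22  e  (22B, 2-aligned)
22..24  c  (2B, 2-aligned)
24..26  g  (2B, 2-aligned)
26..28  f  (2B, 2-aligned)
28..30  a  (2B, 2-aligned)
30..31  b  (1B, 1-aligned)
31..32  -- padding (1B)
32..56  d  (24B, 8-aligned)
56..58  h  (2B, 2-aligned)
58..64  -- tail padding (6B)
sizeof = 64, alignof = 8
array of 16: 16 × 64 = 1024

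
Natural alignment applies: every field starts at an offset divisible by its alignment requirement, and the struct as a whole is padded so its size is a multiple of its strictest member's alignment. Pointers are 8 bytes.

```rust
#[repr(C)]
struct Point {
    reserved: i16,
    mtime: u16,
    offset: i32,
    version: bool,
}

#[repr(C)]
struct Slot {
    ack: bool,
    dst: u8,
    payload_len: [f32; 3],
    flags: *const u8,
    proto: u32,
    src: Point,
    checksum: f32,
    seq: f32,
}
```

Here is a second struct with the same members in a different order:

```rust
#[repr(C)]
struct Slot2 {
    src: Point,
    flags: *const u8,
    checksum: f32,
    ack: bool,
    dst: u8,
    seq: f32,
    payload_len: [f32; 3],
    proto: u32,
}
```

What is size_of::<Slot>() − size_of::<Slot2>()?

-8

Point: 0..2  reserved  (2B, 2-aligned); 2..4  mtime  (2B, 2-aligned); 4..8  offset  (4B, 4-aligned); 8..9  version  (1B, 1-aligned); 9..12  -- tail padding (3B); sizeof = 12, alignof = 4
0..1  ack  (1B, 1-aligned)
1..2  dst  (1B, 1-aligned)
2..4  -- padding (2B)
4..16  payload_len  (12B, 4-aligned)
16..24  flags  (8B, 8-aligned)
24..28  proto  (4B, 4-aligned)
28..40  src  (12B, 4-aligned)
40..44  checksum  (4B, 4-aligned)
44..48  seq  (4B, 4-aligned)
sizeof = 48, alignof = 8
— Slot2 —
0..12  src  (12B, 4-aligned)
12..16  -- padding (4B)
16..24  flags  (8B, 8-aligned)
24..28  checksum  (4B, 4-aligned)
28..29  ack  (1B, 1-aligned)
29..30  dst  (1B, 1-aligned)
30..32  -- padding (2B)
32..36  seq  (4B, 4-aligned)
36..48  payload_len  (12B, 4-aligned)
48..52  proto  (4B, 4-aligned)
52..56  -- tail padding (4B)
sizeof = 56, alignof = 8
48 − 56 = -8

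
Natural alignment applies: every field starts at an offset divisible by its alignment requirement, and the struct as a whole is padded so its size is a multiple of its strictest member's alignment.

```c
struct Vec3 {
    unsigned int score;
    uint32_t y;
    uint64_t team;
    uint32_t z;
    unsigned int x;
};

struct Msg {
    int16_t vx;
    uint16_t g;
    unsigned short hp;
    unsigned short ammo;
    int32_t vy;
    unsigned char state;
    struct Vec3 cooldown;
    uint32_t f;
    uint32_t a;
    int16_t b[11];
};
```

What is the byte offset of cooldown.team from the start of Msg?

24

Vec3: 0..4  score  (4B, 4-aligned); 4..8  y  (4B, 4-aligned); 8..16  team  (8B, 8-aligned); 16..20  z  (4B, 4-aligned); 20..24  x  (4B, 4-aligned); sizeof = 24, alignof = 8
0..2  vx  (2B, 2-aligned)
2..4  g  (2B, 2-aligned)
4..6  hp  (2B, 2-aligned)
6..8  ammo  (2B, 2-aligned)
8..12  vy  (4B, 4-aligned)
12..13  state  (1B, 1-aligned)
13..16  -- padding (3B)
16..40  cooldown  (24B, 8-aligned)
within Vec3: team at 8
16 + 8 = 24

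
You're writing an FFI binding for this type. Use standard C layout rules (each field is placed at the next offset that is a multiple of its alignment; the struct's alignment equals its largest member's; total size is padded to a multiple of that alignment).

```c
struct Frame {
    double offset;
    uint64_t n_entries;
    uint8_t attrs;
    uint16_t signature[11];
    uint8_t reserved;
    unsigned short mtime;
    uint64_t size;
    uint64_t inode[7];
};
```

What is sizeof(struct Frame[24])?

0..8  offset  (8B, 8-aligned)
8..16  n_entries  (8B, 8-aligned)
16..17  attrs  (1B, 1-aligned)
17..18  -- padding (1B)
18..40  signature  (22B, 2-aligned)
40..41  reserved  (1B, 1-aligned)
41..42  -- padding (1B)
42..44  mtime  (2B, 2-aligned)
44..48  -- padding (4B)
48..56  size  (8B, 8-aligned)
56..112  inode  (56B, 8-aligned)
sizeof = 112, alignof = 8
array of 24: 24 × 112 = 2688

2688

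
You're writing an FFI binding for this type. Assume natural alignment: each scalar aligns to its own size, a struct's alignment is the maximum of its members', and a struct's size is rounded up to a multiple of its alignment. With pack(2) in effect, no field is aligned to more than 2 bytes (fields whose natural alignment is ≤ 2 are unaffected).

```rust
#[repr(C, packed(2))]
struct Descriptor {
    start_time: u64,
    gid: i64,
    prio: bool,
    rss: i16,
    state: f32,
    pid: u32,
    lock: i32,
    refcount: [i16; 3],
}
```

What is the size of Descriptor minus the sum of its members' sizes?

1

0..8  start_time  (8B, 2-aligned)
8..16  gid  (8B, 2-aligned)
16..17  prio  (1B, 1-aligned)
17..18  -- padding (1B)
18..20  rss  (2B, 2-aligned)
20..24  state  (4B, 2-aligned)
24..28  pid  (4B, 2-aligned)
28..32  lock  (4B, 2-aligned)
32..38  refcount  (6B, 2-aligned)
sizeof = 38, alignof = 2
data bytes 37, size 38 → padding 1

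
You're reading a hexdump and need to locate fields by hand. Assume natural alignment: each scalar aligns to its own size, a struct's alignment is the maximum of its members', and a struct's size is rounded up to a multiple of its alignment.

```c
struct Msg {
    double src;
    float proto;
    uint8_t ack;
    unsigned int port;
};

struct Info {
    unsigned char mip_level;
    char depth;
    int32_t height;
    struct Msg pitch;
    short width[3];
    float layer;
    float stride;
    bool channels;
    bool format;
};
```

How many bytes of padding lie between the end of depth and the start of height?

2

Msg: src at 0 (size 8, align 8) → ends 8; proto at 8 (size 4, align 4) → ends 12; ack at 12 (size 1, align 1) → ends 13; pad 3 to align 4 for port; port at 16 (size 4, align 4) → ends 20; tail pad 4 to reach multiple of 8; total 24 bytes, alignment 8
mip_level at 0 (size 1, align 1) → ends 1
depth at 1 (size 1, align 1) → ends 2
pad 2 to align 4 for height
height at 4 (size 4, align 4) → ends 8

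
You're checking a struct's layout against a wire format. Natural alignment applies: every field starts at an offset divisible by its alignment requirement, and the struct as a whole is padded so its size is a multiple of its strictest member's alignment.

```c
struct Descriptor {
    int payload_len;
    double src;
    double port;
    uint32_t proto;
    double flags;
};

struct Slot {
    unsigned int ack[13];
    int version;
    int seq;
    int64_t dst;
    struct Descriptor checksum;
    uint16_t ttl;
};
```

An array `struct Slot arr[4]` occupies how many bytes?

480

Descriptor: 0..4  payload_len  (4B, 4-aligned); 4..8  -- padding (4B); 8..16  src  (8B, 8-aligned); 16..24  port  (8B, 8-aligned); 24..28  proto  (4B, 4-aligned); 28..32  -- padding (4B); 32..40  flags  (8B, 8-aligned); sizeof = 40, alignof = 8
0..52  ack  (52B, 4-aligned)
52..56  version  (4B, 4-aligned)
56..60  seq  (4B, 4-aligned)
60..64  -- padding (4B)
64..72  dst  (8B, 8-aligned)
72..112  checksum  (40B, 8-aligned)
112..114  ttl  (2B, 2-aligned)
114..120  -- tail padding (6B)
sizeof = 120, alignof = 8
array of 4: 4 × 120 = 480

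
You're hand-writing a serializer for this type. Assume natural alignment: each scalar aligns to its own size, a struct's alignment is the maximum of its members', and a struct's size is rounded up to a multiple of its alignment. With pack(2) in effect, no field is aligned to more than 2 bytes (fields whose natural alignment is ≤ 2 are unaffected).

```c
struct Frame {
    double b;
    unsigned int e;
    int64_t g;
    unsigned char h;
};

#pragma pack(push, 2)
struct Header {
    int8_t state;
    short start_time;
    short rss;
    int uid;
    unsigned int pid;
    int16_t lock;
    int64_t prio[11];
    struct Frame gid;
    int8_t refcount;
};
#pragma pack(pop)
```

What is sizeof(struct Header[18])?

Frame: b at 0 (size 8, align 8) → ends 8; e at 8 (size 4, align 4) → ends 12; pad 4 to align 8 for g; g at 16 (size 8, align 8) → ends 24; h at 24 (size 1, align 1) → ends 25; tail pad 7 to reach multiple of 8; total 32 bytes, alignment 8
state at 0 (size 1, align 1) → ends 1
pad 1 to align 2 for start_time
start_time at 2 (size 2, align 2) → ends 4
rss at 4 (size 2, align 2) → ends 6
uid at 6 (size 4, align 2) → ends 10
pid at 10 (size 4, align 2) → ends 14
lock at 14 (size 2, align 2) → ends 16
prio at 16 (size 88, align 2) → ends 104
gid at 104 (size 32, align 2) → ends 136
refcount at 136 (size 1, align 1) → ends 137
tail pad 1 to reach multiple of 2
total 138 bytes, alignment 2
array of 18: 18 × 138 = 2484

2484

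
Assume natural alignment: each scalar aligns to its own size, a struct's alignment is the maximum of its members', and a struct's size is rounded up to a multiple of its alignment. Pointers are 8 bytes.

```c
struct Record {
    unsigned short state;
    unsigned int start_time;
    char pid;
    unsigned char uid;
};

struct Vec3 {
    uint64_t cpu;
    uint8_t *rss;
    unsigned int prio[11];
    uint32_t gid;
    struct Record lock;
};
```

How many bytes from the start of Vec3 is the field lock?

64

Record: state at 0 (size 2, align 2) → ends 2; pad 2 to align 4 for start_time; start_time at 4 (size 4, align 4) → ends 8; pid at 8 (size 1, align 1) → ends 9; uid at 9 (size 1, align 1) → ends 10; tail pad 2 to reach multiple of 4; total 12 bytes, alignment 4
cpu at 0 (size 8, align 8) → ends 8
rss at 8 (size 8, align 8) → ends 16
prio at 16 (size 44, align 4) → ends 60
gid at 60 (size 4, align 4) → ends 64
lock at 64 (size 12, align 4) → ends 76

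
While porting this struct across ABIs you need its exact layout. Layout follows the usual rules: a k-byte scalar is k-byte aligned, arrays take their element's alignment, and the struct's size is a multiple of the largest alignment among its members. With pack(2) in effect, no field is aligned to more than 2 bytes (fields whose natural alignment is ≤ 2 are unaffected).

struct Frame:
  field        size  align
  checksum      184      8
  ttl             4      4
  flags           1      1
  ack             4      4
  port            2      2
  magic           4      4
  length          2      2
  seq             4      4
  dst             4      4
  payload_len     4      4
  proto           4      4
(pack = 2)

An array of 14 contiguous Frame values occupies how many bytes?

checksum at 0 (size 184, align 2) → ends 184
ttl at 184 (size 4, align 2) → ends 188
flags at 188 (size 1, align 1) → ends 189
pad 1 to align 2 for ack
ack at 190 (size 4, align 2) → ends 194
port at 194 (size 2, align 2) → ends 196
magic at 196 (size 4, align 2) → ends 200
length at 200 (size 2, align 2) → ends 202
seq at 202 (size 4, align 2) → ends 206
dst at 206 (size 4, align 2) → ends 210
payload_len at 210 (size 4, align 2) → ends 214
proto at 214 (size 4, align 2) → ends 218
total 218 bytes, alignment 2
array of 14: 14 × 218 = 3052

3052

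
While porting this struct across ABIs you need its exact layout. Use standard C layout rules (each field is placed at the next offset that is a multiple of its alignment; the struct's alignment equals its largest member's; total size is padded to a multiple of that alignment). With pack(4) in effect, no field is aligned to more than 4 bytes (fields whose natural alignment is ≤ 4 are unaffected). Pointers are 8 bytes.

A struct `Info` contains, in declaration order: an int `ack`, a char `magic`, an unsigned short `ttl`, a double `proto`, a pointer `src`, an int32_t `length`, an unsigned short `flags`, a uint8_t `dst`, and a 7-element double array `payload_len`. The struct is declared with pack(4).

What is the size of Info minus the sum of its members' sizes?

@0: ack [4B, align 4] → 4
@4: magic [1B, align 1] → 5
+1 pad (align 2)
@6: ttl [2B, align 2] → 8
@8: proto [8B, align 4] → 16
@16: src [8B, align 4] → 24
@24: length [4B, align 4] → 28
@28: flags [2B, align 2] → 30
@30: dst [1B, align 1] → 31
+1 pad (align 4)
@32: payload_len [56B, align 4] → 88
size 88, align 4
data bytes 86, size 88 → padding 2

2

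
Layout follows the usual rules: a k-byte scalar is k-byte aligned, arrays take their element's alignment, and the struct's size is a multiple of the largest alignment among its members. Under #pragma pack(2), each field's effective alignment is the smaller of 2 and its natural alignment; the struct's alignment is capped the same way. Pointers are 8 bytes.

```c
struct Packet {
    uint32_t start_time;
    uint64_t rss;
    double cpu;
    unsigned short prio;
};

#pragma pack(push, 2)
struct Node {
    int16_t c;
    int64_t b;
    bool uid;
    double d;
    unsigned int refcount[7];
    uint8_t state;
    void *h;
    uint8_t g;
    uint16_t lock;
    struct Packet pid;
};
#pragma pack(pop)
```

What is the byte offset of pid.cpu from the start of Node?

78

Packet: @0: start_time [4B, align 4] → 4; +4 pad (align 8); @8: rss [8B, align 8] → 16; @16: cpu [8B, align 8] → 24; @24: prio [2B, align 2] → 26; +6 tail pad (align 8); size 32, align 8
@0: c [2B, align 2] → 2
@2: b [8B, align 2] → 10
@10: uid [1B, align 1] → 11
+1 pad (align 2)
@12: d [8B, align 2] → 20
@20: refcount [28B, align 2] → 48
@48: state [1B, align 1] → 49
+1 pad (align 2)
@50: h [8B, align 2] → 58
@58: g [1B, align 1] → 59
+1 pad (align 2)
@60: lock [2B, align 2] → 62
@62: pid [32B, align 2] → 94
within Packet: cpu at 16
62 + 16 = 78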